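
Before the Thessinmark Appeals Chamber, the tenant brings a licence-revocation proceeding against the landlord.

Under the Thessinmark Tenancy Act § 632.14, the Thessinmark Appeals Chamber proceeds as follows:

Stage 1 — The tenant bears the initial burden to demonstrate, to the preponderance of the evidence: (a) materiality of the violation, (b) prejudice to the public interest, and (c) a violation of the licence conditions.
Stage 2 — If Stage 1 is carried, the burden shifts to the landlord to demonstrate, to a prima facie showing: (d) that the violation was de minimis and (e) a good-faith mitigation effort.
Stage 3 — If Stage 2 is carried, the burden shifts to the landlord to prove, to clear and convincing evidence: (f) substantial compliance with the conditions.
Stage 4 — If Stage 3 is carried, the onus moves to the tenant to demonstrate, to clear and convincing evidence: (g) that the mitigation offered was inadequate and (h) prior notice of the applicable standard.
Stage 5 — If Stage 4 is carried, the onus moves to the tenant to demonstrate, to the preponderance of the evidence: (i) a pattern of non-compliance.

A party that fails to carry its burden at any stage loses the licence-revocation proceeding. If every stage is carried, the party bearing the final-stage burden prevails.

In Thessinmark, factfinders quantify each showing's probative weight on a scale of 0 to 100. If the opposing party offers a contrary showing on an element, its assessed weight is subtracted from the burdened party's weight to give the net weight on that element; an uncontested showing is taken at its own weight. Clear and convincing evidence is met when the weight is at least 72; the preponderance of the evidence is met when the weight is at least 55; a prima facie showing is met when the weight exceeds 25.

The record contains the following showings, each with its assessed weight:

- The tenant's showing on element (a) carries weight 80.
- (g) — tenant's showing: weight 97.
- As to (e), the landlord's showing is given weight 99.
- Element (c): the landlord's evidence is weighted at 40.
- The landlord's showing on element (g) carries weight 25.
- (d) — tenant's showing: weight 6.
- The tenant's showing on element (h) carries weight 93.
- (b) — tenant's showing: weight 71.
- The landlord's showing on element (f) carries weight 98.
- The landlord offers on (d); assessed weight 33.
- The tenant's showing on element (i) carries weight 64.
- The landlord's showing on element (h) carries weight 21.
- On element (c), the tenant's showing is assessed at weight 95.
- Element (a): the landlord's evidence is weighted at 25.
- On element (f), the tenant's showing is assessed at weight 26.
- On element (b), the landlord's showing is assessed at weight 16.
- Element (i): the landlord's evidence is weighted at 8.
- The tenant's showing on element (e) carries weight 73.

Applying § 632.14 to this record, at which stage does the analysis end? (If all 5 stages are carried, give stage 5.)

Stage 1 — burden on tenant; standard: the preponderance of the evidence (weight is at least 55).
    (a): 80 − 25 = 55 ≥ 55 [met]
    (b): 71 − 16 = 55 ≥ 55 [met]
    (c): 95 − 40 = 55 ≥ 55 [met]
  Stage 1 carried; the burden shifts to the landlord.
Stage 2 — burden on landlord; standard: a prima facie showing (weight exceeds 25).
    (d): 33 − 6 = 27 > 25 [met]
    (e): 99 − 73 = 26 > 25 [met]
  All elements met. The landlord retains the burden for Stage 3.
Stage 3 — burden on landlord; standard: clear and convincing evidence (weight is at least 72).
    (f): 98 − 26 = 72 ≥ 72 [met]
  The landlord carries Stage 3; the tenant now bears the burden.
Stage 4 — burden on tenant; standard: clear and convincing evidence (weight is at least 72).
    (g): 97 − 25 = 72 ≥ 72 [met]
    (h): 93 − 21 = 72 ≥ 72 [met]
  All elements met. The tenant retains the burden for Stage 5.
Stage 5 — burden on tenant; standard: the preponderance of the evidence (weight is at least 55).
    (i): 64 − 8 = 56 ≥ 55 [met]
  Stage 5 carried; the final stage is satisfied.
All stages carried — the tenant prevails.

stage 5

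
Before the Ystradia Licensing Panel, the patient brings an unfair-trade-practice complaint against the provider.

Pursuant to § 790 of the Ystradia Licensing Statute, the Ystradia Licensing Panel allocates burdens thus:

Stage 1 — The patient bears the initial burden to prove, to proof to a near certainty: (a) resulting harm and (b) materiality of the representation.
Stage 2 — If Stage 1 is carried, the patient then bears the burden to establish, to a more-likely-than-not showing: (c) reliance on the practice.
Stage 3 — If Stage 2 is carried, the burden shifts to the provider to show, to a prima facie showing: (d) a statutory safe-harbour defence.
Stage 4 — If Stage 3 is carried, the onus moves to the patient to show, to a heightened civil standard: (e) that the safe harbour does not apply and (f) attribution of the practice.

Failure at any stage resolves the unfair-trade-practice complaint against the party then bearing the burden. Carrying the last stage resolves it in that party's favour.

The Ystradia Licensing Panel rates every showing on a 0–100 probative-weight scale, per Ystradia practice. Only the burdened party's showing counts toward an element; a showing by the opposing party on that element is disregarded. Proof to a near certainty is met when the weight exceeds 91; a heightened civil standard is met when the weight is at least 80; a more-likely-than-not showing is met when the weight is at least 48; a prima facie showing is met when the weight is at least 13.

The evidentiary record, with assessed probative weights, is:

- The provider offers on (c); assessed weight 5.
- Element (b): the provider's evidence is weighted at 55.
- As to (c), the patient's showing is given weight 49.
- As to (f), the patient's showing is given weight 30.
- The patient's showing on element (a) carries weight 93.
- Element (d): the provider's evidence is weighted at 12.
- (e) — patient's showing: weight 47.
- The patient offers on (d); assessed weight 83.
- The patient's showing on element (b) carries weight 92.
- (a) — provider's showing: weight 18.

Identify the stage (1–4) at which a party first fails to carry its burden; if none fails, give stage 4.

stage 3

Stage 1 (patient, proof to a near certainty, weight exceeds 91): (a) 93 (provider's 18 disregarded) > 91 — meets; (b) 92 (provider's 55 disregarded) > 91 — meets.
  Stage 1 is satisfied; the patient continues to bear the burden.
Stage 2 (patient, a more-likely-than-not showing, weight is at least 48): (c) 49 (provider's 5 disregarded) ≥ 48 — meets.
  Stage 2 is satisfied; the onus moves to the provider.
Stage 3 (provider, a prima facie showing, weight is at least 13): (d) 12 (patient's 83 disregarded) < 13 — fails.
  The provider does not carry Stage 3.
So the patient prevails.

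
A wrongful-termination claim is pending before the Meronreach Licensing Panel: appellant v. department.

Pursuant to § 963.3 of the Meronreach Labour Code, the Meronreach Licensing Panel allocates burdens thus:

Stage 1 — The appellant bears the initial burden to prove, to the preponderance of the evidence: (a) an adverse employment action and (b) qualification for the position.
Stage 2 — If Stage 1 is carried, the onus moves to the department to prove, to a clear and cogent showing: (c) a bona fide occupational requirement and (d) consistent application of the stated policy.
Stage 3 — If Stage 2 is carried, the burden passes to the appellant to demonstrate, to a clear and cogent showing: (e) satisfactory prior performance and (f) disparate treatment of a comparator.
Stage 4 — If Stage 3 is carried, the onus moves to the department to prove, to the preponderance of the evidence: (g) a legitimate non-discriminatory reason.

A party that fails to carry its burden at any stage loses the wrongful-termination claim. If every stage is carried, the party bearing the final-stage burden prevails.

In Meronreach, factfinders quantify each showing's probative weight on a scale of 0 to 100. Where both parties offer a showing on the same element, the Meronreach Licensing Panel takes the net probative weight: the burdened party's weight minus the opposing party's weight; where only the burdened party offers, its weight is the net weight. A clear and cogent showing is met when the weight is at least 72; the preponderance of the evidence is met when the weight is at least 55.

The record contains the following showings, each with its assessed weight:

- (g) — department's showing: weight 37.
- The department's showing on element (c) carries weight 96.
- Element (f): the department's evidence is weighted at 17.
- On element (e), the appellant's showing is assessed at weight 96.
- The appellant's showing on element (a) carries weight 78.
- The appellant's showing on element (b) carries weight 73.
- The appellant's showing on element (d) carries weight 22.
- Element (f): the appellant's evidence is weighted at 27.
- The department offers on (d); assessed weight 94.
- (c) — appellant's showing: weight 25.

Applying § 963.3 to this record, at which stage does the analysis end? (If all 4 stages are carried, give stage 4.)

stage 2

Stage 1 — burden on appellant; standard: the preponderance of the evidence (weight is at least 55).
    (a): 78 ≥ 55 [met]
    (b): 73 ≥ 55 [met]
  Stage 1 carried; the burden shifts to the department.
Stage 2 — burden on department; standard: a clear and cogent showing (weight is at least 72).
    (c): 96 − 25 = 71 < 72 [not met]
    (d): 94 − 22 = 72 ≥ 72 [met]
  Not every element is met, so the department fails to carry Stage 2.
The appellant prevails.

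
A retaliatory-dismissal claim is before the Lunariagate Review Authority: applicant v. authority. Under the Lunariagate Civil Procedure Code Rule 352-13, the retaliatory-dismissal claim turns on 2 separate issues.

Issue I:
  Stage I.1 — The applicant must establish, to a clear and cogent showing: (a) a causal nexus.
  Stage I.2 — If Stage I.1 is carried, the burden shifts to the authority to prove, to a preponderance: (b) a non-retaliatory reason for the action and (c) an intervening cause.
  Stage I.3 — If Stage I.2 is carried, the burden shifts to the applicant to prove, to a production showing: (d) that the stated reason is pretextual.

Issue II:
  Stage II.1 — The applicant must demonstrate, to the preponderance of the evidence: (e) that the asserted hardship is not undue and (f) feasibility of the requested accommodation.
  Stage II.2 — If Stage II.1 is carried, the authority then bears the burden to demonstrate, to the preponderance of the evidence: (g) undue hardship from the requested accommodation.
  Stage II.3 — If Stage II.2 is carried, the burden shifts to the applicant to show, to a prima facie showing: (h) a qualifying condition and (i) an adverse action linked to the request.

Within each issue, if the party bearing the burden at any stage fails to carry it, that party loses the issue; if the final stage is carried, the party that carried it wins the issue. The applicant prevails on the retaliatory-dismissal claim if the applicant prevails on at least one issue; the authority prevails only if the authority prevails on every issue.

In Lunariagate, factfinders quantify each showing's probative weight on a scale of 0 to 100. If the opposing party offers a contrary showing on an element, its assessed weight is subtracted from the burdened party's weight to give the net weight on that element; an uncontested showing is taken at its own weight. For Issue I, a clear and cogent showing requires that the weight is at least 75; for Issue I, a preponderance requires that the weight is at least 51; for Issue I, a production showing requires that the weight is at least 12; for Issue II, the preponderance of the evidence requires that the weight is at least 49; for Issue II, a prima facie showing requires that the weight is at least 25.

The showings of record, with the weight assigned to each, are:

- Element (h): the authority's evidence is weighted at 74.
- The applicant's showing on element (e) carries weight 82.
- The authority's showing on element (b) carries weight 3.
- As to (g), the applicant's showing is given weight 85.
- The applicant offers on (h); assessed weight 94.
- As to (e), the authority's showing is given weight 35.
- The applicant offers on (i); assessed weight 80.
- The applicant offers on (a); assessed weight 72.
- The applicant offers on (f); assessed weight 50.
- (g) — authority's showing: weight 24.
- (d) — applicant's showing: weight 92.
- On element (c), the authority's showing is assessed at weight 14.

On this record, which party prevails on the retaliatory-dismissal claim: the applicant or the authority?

authority

— Issue I —
Stage I.1 — burden on applicant; standard: a clear and cogent showing (weight is at least 75).
    (a): 72 < 75 [not met]
  The applicant does not carry Stage I.1.
The authority prevails on this issue.
— Issue II —
Stage II.1 (applicant, the preponderance of the evidence, weight is at least 49): (e) net 82−35=47 < 49 — fails; (f) 50 ≥ 49 — meets.
  Stage II.1 not carried; the applicant fails its burden.
So the authority prevails on this issue.
Per-issue: Issue I → authority; Issue II → authority. The applicant must prevail on at least one issue; overall, the authority prevails.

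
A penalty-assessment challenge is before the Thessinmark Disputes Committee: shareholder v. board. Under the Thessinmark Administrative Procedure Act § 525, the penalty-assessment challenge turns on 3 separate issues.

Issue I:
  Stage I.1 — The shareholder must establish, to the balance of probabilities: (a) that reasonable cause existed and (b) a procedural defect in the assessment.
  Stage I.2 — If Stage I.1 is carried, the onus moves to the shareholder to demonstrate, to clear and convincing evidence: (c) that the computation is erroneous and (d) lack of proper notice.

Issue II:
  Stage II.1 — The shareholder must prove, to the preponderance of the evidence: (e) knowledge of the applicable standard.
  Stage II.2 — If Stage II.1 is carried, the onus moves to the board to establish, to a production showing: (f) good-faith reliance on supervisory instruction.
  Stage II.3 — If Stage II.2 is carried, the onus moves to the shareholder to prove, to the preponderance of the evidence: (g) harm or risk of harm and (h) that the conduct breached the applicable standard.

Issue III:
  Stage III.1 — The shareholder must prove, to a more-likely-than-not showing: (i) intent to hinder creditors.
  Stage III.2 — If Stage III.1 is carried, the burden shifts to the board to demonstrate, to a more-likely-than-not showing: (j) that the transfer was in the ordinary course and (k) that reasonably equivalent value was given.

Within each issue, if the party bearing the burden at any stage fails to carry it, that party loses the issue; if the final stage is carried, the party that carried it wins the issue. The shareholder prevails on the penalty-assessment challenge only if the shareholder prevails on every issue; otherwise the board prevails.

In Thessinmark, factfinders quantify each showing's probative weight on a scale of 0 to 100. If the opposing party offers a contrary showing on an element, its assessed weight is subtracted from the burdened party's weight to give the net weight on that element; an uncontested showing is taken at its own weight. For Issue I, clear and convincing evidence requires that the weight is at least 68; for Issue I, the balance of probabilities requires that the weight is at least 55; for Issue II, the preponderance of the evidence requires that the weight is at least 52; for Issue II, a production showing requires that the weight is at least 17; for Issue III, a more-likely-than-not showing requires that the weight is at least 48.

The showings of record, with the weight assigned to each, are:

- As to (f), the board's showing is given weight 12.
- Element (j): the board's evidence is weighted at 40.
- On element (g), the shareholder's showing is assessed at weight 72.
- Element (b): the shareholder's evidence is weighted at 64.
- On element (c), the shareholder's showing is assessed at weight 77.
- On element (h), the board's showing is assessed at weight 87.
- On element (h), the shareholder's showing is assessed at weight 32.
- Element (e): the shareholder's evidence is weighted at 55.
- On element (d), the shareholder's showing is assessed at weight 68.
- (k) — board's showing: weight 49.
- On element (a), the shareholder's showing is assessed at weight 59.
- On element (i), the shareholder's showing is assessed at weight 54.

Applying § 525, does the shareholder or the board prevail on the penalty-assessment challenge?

— Issue I —
Stage I.1 (shareholder, the balance of probabilities, weight is at least 55): (a) 59 ≥ 55 — meets; (b) 64 ≥ 55 — meets.
  Stage I.1 carried; the burden remains with the shareholder.
Stage I.2 (shareholder, clear and convincing evidence, weight is at least 68): (c) 77 ≥ 68 — meets; (d) 68 ≥ 68 — meets.
  The shareholder carries the last stage.
With every stage satisfied, the shareholder prevails on this issue.
— Issue II —
Stage II.1 (shareholder, the preponderance of the evidence, weight is at least 52): (e) 55 ≥ 52 — meets.
  All elements met. The burden passes to the board.
Stage II.2 (board, a production showing, weight is at least 17): (f) 12 < 17 — fails.
  Stage II.2 not carried; the board fails its burden.
The analysis ends at Stage II.2; the shareholder prevails on this issue.
— Issue III —
Stage III.1 — burden on shareholder; standard: a more-likely-than-not showing (weight is at least 48).
    (i): 54 ≥ 48 [met]
  Stage III.1 is satisfied; the onus moves to the board.
Stage III.2 — burden on board; standard: a more-likely-than-not showing (weight is at least 48).
    (j): 40 < 48 [not met]
    (k): 49 ≥ 48 [met]
  The board does not carry Stage III.2.
So the shareholder prevails on this issue.
Per-issue: Issue I → shareholder; Issue II → shareholder; Issue III → shareholder. The shareholder must prevail on every issue; overall, the shareholder prevails.

shareholder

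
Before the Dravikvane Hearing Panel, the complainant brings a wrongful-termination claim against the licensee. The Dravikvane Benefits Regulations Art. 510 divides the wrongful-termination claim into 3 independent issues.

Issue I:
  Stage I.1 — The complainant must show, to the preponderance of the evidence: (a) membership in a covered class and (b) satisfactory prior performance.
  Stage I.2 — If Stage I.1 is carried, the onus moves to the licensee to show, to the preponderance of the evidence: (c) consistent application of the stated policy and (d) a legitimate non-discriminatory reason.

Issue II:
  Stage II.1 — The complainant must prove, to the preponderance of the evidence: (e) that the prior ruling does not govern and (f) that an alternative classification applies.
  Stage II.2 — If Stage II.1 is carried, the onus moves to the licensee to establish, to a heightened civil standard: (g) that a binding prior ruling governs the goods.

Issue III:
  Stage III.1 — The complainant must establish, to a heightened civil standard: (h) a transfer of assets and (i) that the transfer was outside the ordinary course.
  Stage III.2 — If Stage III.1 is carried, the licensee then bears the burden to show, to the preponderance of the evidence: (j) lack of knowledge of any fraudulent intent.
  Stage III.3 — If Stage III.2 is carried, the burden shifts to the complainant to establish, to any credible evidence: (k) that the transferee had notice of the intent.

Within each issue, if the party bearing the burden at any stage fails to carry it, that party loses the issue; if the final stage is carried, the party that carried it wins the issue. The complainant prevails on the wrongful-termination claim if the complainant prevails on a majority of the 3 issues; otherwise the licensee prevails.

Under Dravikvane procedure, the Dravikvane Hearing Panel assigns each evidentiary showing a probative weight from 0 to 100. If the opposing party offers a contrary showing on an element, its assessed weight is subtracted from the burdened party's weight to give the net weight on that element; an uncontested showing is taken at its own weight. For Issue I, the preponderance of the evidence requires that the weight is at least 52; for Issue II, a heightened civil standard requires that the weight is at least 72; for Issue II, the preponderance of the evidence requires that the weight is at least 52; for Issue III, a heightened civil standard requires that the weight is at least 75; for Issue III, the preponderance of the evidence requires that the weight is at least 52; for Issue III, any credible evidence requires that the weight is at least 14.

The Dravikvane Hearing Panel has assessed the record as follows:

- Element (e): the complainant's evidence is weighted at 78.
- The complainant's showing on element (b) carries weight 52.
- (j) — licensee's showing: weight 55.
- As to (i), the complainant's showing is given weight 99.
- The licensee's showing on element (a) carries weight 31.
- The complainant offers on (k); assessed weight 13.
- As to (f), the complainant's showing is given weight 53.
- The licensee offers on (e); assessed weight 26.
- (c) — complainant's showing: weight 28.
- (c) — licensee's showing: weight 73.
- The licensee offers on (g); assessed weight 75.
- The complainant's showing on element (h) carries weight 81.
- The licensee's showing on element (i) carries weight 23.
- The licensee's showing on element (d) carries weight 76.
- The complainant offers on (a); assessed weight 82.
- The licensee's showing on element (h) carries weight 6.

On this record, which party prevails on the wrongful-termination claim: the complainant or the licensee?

licensee

— Issue I —
Stage I.1 (complainant, the preponderance of the evidence, weight is at least 52): (a) net 82−31=51 < 52 — fails; (b) 52 ≥ 52 — meets.
  Not every element is met, so the complainant fails to carry Stage I.1.
The licensee prevails on this issue.
— Issue II —
Stage II.1 — burden on complainant; standard: the preponderance of the evidence (weight is at least 52).
    (e): 78 − 26 = 52 ≥ 52 [met]
    (f): 53 ≥ 52 [met]
  Stage II.1 is satisfied; the onus moves to the licensee.
Stage II.2 — burden on licensee; standard: a heightened civil standard (weight is at least 72).
    (g): 75 ≥ 72 [met]
  The licensee carries the last stage.
All stages carried — the licensee prevails on this issue.
— Issue III —
Stage III.1 — burden on complainant; standard: a heightened civil standard (weight is at least 75).
    (h): 81 − 6 = 75 ≥ 75 [met]
    (i): 99 − 23 = 76 ≥ 75 [met]
  All elements met. The burden passes to the licensee.
Stage III.2 — burden on licensee; standard: the preponderance of the evidence (weight is at least 52).
    (j): 55 ≥ 52 [met]
  The licensee carries Stage III.2; the complainant now bears the burden.
Stage III.3 — burden on complainant; standard: any credible evidence (weight is at least 14).
    (k): 13 < 14 [not met]
  Not every element is met, so the complainant fails to carry Stage III.3.
So the licensee prevails on this issue.
Per-issue: Issue I → licensee; Issue II → licensee; Issue III → licensee. The complainant must prevail on a majority of issues; overall, the licensee prevails.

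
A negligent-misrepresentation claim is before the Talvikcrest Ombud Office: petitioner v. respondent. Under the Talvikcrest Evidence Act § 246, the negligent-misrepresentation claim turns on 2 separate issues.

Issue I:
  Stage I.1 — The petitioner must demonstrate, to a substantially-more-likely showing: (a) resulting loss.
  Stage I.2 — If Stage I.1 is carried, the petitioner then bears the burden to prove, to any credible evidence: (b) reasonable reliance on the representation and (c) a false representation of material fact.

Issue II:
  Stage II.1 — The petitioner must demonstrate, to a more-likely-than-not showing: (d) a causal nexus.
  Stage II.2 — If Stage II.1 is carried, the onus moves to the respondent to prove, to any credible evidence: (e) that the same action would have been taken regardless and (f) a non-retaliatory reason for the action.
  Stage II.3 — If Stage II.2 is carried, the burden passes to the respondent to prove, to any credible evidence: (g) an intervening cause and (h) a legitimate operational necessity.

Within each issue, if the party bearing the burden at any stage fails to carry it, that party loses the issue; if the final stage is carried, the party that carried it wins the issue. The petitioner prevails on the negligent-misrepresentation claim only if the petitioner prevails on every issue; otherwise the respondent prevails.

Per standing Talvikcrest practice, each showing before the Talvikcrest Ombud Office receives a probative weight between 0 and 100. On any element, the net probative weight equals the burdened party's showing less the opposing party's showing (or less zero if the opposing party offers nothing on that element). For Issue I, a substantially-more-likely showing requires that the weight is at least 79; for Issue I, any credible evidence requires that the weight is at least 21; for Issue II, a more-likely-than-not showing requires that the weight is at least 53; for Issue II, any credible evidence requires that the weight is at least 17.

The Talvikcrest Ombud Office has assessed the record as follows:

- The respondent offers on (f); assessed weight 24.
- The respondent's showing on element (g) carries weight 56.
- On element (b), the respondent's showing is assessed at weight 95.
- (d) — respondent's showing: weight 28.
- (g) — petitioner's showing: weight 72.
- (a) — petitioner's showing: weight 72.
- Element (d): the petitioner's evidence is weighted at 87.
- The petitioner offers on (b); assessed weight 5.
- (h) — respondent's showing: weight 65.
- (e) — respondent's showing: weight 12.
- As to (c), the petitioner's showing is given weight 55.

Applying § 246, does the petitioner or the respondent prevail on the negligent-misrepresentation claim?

— Issue I —
At Stage I.1 the petitioner must meet a substantially-more-likely showing (weight is at least 79): on (a) the weight is 72, < 79, so (a) does not meet the standard.
  Stage I.1 not carried; the petitioner fails its burden.
So the respondent prevails on this issue.
— Issue II —
Stage II.1 — burden on petitioner; standard: a more-likely-than-not showing (weight is at least 53).
    (d): 87 − 28 = 59 ≥ 53 [met]
  Stage II.1 carried; the burden shifts to the respondent.
Stage II.2 — burden on respondent; standard: any credible evidence (weight is at least 17).
    (e): 12 < 17 [not met]
    (f): 24 ≥ 17 [met]
  Not every element is met, so the respondent fails to carry Stage II.2.
The petitioner prevails on this issue.
Per-issue: Issue I → respondent; Issue II → petitioner. The petitioner must prevail on every issue; overall, the respondent prevails.

respondent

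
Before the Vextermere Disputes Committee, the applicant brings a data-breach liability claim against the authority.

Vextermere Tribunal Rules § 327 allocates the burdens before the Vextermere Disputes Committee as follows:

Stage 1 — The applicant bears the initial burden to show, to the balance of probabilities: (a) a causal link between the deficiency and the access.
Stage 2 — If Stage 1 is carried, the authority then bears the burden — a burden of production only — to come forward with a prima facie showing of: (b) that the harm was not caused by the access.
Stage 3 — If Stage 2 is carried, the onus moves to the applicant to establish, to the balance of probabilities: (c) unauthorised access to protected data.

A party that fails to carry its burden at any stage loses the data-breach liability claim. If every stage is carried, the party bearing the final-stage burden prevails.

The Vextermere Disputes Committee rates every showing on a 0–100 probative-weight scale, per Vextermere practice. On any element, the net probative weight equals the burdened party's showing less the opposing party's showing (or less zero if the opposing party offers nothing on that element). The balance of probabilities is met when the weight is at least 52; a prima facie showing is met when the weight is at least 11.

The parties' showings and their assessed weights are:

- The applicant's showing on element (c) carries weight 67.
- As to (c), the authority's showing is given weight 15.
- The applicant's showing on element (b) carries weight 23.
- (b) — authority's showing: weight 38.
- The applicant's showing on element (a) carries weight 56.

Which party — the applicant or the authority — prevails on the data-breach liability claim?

At Stage 1 the applicant must meet the balance of probabilities (weight is at least 52): on (a) the weight is 56, which does reach 52, so (a) meets the standard.
  Stage 1 is satisfied; the onus moves to the authority.
At Stage 2 the authority must meet a prima facie showing (weight is at least 11): on (b) the weight is 38 less the opposing 23 gives net 15, ≥ 11, so (b) meets the standard.
  The authority carries Stage 2; the applicant now bears the burden.
At Stage 3 the applicant must meet the balance of probabilities (weight is at least 52): on (c) the weight is 67 less the opposing 15 gives net 52, which does reach 52, so (c) meets the standard.
  The applicant carries the last stage.
All stages carried — the applicant prevails.

applicant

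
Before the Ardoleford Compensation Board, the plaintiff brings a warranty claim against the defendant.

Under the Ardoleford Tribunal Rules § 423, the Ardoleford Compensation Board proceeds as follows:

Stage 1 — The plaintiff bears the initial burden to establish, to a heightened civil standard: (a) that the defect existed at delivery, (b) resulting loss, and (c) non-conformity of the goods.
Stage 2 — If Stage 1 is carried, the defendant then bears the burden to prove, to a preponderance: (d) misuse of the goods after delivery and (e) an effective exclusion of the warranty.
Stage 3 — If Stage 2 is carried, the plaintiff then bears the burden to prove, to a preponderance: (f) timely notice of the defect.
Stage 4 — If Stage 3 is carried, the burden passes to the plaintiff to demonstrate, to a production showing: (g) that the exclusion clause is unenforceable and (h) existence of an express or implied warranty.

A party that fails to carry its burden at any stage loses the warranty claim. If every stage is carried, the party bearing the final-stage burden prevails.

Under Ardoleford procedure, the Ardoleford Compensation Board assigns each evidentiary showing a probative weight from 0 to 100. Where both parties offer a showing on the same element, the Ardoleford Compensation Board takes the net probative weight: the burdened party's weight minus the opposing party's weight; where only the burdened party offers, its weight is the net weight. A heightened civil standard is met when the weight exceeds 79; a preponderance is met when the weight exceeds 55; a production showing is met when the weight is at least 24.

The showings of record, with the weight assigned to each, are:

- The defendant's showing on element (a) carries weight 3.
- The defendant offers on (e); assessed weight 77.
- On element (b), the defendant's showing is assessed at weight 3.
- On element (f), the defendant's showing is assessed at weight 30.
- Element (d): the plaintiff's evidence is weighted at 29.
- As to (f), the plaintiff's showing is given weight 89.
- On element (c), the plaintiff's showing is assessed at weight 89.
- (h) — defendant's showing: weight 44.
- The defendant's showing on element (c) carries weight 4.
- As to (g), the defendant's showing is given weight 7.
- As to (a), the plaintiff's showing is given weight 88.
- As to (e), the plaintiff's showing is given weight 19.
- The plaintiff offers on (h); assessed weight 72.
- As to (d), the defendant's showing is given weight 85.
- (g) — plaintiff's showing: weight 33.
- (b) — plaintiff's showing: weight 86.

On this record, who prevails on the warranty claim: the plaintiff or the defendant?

Stage 1 (plaintiff, a heightened civil standard, weight exceeds 79): (a) net 88−3=85 > 79 — meets; (b) net 86−3=83 > 79 — meets; (c) net 89−4=85 > 79 — meets.
  The plaintiff carries Stage 1; the defendant now bears the burden.
Stage 2 (defendant, a preponderance, weight exceeds 55): (d) net 85−29=56 > 55 — meets; (e) net 77−19=58 > 55 — meets.
  Stage 2 is satisfied; the onus moves to the plaintiff.
Stage 3 (plaintiff, a preponderance, weight exceeds 55): (f) net 89−30=59 > 55 — meets.
  Stage 3 carried; the burden remains with the plaintiff.
Stage 4 (plaintiff, a production showing, weight is at least 24): (g) net 33−7=26 ≥ 24 — meets; (h) net 72−44=28 ≥ 24 — meets.
  All elements met at the final stage.
All stages carried — the plaintiff prevails.

plaintiff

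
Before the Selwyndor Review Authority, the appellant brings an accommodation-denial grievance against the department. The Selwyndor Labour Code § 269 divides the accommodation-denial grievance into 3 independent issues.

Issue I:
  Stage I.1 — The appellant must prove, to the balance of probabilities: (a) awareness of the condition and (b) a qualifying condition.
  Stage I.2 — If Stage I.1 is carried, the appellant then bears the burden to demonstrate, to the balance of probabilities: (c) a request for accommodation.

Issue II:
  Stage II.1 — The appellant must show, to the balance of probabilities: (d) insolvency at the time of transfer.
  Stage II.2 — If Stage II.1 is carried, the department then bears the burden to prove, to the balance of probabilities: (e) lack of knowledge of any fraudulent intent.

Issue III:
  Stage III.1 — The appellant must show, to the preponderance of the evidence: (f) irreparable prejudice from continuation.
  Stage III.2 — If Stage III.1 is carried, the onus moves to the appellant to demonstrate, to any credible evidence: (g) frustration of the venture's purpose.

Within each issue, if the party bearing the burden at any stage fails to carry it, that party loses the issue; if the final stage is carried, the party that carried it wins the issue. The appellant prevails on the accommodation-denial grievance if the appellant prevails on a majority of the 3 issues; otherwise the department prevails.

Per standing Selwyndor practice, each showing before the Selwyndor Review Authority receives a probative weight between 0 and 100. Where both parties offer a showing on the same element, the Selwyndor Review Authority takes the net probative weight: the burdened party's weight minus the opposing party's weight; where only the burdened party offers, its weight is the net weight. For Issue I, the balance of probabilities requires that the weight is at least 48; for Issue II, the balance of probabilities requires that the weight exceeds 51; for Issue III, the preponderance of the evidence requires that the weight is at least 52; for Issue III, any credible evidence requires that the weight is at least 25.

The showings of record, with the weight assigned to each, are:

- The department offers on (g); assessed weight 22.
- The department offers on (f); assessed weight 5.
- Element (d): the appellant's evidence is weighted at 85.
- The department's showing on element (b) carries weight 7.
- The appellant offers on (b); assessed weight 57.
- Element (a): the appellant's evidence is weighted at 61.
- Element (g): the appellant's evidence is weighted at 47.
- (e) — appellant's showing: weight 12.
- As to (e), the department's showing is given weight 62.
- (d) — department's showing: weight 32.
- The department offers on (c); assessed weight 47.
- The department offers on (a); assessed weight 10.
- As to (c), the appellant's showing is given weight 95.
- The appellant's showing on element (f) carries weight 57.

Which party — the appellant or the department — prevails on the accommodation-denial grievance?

appellant

— Issue I —
Stage I.1 — burden on appellant; standard: the balance of probabilities (weight is at least 48).
    (a): 61 − 10 = 51 ≥ 48 [met]
    (b): 57 − 7 = 50 ≥ 48 [met]
  Stage I.1 is satisfied; the appellant continues to bear the burden.
Stage I.2 — burden on appellant; standard: the balance of probabilities (weight is at least 48).
    (c): 95 − 47 = 48 ≥ 48 [met]
  Stage I.2 carried; the final stage is satisfied.
With every stage satisfied, the appellant prevails on this issue.
— Issue II —
Stage II.1 (appellant, the balance of probabilities, weight exceeds 51): (d) net 85−32=53 > 51 — meets.
  Stage II.1 carried; the burden shifts to the department.
Stage II.2 (department, the balance of probabilities, weight exceeds 51): (e) net 62−12=50 ≤ 51 — fails.
  Not every element is met, so the department fails to carry Stage II.2.
The appellant prevails on this issue.
— Issue III —
Stage III.1 (appellant, the preponderance of the evidence, weight is at least 52): (f) net 57−5=52 ≥ 52 — meets.
  Stage III.1 carried; the burden remains with the appellant.
Stage III.2 (appellant, any credible evidence, weight is at least 25): (g) net 47−22=25 ≥ 25 — meets.
  All elements met at the final stage.
All stages carried — the appellant prevails on this issue.
Per-issue: Issue I → appellant; Issue II → appellant; Issue III → appellant. The appellant must prevail on a majority of issues; overall, the appellant prevails.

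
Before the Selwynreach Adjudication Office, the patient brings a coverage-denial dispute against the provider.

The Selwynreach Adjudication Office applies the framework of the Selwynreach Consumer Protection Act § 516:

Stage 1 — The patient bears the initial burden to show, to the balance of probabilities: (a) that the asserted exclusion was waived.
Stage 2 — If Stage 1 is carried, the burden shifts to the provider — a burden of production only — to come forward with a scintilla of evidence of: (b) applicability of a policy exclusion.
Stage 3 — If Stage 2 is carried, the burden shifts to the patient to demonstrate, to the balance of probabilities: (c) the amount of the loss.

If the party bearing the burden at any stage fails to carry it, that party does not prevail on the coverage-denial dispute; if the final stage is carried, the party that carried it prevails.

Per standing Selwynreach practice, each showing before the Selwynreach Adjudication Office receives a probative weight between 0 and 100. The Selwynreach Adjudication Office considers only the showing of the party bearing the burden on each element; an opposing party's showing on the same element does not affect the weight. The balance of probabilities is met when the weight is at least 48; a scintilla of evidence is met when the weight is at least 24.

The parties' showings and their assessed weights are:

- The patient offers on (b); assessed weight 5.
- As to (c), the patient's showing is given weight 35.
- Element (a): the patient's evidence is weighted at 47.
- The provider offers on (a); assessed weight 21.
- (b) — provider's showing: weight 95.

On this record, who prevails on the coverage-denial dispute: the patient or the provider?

provider

Stage 1 — burden on patient; standard: the balance of probabilities (weight is at least 48).
    (a): 47 (provider's 21 disregarded) < 48 [not met]
  Stage 1 not carried; the patient fails its burden.
So the provider prevails.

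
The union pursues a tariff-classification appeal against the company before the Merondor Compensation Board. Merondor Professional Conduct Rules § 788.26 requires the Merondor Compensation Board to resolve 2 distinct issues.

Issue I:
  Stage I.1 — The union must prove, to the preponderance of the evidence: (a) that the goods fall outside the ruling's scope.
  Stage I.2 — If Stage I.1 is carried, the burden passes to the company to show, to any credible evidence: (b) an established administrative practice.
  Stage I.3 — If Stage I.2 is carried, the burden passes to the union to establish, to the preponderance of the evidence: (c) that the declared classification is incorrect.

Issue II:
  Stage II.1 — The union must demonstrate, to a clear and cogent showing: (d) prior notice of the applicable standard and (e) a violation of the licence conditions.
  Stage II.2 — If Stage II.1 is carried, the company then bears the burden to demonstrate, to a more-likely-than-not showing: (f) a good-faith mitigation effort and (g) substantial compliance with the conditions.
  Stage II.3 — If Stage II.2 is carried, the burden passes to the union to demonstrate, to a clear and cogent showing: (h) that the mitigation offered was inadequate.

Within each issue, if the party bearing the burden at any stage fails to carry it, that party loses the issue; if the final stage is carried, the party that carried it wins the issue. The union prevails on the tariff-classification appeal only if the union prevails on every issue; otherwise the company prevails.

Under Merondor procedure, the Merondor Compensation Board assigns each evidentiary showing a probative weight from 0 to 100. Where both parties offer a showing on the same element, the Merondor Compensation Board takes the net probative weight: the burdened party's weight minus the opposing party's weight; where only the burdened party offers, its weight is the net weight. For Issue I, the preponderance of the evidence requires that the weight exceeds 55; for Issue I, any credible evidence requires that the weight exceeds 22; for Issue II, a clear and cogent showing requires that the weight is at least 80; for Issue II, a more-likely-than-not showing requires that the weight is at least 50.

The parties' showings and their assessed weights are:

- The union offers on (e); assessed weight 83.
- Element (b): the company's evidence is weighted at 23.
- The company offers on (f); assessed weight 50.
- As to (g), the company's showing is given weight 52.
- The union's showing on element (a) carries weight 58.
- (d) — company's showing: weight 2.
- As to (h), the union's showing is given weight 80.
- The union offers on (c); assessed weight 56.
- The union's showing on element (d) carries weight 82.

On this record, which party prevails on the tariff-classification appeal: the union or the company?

— Issue I —
At Stage I.1 the union must meet the preponderance of the evidence (weight exceeds 55): on (a) the weight is 58, > 55, so (a) meets the standard.
  The union carries Stage I.1; the company now bears the burden.
At Stage I.2 the company must meet any credible evidence (weight exceeds 22): on (b) the weight is 23, > 22, so (b) meets the standard.
  The company carries Stage I.2; the union now bears the burden.
At Stage I.3 the union must meet the preponderance of the evidence (weight exceeds 55): on (c) the weight is 56, > 55, so (c) meets the standard.
  Stage I.3 carried; the final stage is satisfied.
All stages carried — the union prevails on this issue.
— Issue II —
At Stage II.1 the union must meet a clear and cogent showing (weight is at least 80): on (d) the weight is 82 less the opposing 2 gives net 80, which does reach 80, so (d) meets the standard; on (e) the weight is 83, which does reach 80, so (e) meets the standard.
  Stage II.1 is satisfied; the onus moves to the company.
At Stage II.2 the company must meet a more-likely-than-not showing (weight is at least 50): on (f) the weight is 50, ≥ 50, so (f) meets the standard; on (g) the weight is 52, which does reach 50, so (g) meets the standard.
  The company carries Stage II.2; the union now bears the burden.
At Stage II.3 the union must meet a clear and cogent showing (weight is at least 80): on (h) the weight is 80, which does reach 80, so (h) meets the standard.
  The union carries the last stage.
Every stage carried; the union prevails on this issue.
Per-issue: Issue I → union; Issue II → union. The union must prevail on every issue; overall, the union prevails.

union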